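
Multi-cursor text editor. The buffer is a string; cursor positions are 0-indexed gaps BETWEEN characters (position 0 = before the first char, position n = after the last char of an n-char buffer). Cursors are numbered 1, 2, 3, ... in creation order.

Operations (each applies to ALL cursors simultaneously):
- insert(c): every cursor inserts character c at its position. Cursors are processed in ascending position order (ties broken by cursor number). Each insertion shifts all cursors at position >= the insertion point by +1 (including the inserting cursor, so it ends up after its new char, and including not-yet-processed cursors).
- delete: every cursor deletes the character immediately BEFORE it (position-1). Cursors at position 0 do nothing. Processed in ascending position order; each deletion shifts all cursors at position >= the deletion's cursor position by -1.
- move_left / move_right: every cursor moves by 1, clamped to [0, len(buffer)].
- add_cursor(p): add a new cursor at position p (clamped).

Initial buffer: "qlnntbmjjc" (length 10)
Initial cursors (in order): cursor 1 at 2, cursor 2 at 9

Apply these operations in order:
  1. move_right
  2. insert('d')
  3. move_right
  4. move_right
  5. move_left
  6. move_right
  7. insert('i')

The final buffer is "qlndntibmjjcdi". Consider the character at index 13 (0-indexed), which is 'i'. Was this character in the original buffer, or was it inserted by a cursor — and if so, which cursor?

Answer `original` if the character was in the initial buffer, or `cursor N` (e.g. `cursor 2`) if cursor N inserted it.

Answer: cursor 2

Derivation:
After op 1 (move_right): buffer="qlnntbmjjc" (len 10), cursors c1@3 c2@10, authorship ..........
After op 2 (insert('d')): buffer="qlndntbmjjcd" (len 12), cursors c1@4 c2@12, authorship ...1.......2
After op 3 (move_right): buffer="qlndntbmjjcd" (len 12), cursors c1@5 c2@12, authorship ...1.......2
After op 4 (move_right): buffer="qlndntbmjjcd" (len 12), cursors c1@6 c2@12, authorship ...1.......2
After op 5 (move_left): buffer="qlndntbmjjcd" (len 12), cursors c1@5 c2@11, authorship ...1.......2
After op 6 (move_right): buffer="qlndntbmjjcd" (len 12), cursors c1@6 c2@12, authorship ...1.......2
After op 7 (insert('i')): buffer="qlndntibmjjcdi" (len 14), cursors c1@7 c2@14, authorship ...1..1.....22
Authorship (.=original, N=cursor N): . . . 1 . . 1 . . . . . 2 2
Index 13: author = 2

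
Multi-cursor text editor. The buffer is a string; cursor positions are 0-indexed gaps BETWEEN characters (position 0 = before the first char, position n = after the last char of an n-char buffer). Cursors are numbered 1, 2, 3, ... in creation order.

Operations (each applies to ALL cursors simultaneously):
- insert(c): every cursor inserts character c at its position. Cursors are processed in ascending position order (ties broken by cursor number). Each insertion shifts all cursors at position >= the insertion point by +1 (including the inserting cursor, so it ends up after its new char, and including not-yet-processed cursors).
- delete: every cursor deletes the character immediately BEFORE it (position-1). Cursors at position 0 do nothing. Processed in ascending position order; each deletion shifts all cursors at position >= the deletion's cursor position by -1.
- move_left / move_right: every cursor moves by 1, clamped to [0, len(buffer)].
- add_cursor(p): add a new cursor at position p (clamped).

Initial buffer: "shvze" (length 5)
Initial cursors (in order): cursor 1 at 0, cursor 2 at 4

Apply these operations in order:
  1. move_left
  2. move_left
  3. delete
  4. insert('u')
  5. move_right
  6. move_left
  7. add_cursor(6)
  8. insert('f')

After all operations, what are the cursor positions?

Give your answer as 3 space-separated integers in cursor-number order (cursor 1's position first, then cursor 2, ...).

After op 1 (move_left): buffer="shvze" (len 5), cursors c1@0 c2@3, authorship .....
After op 2 (move_left): buffer="shvze" (len 5), cursors c1@0 c2@2, authorship .....
After op 3 (delete): buffer="svze" (len 4), cursors c1@0 c2@1, authorship ....
After op 4 (insert('u')): buffer="usuvze" (len 6), cursors c1@1 c2@3, authorship 1.2...
After op 5 (move_right): buffer="usuvze" (len 6), cursors c1@2 c2@4, authorship 1.2...
After op 6 (move_left): buffer="usuvze" (len 6), cursors c1@1 c2@3, authorship 1.2...
After op 7 (add_cursor(6)): buffer="usuvze" (len 6), cursors c1@1 c2@3 c3@6, authorship 1.2...
After op 8 (insert('f')): buffer="ufsufvzef" (len 9), cursors c1@2 c2@5 c3@9, authorship 11.22...3

Answer: 2 5 9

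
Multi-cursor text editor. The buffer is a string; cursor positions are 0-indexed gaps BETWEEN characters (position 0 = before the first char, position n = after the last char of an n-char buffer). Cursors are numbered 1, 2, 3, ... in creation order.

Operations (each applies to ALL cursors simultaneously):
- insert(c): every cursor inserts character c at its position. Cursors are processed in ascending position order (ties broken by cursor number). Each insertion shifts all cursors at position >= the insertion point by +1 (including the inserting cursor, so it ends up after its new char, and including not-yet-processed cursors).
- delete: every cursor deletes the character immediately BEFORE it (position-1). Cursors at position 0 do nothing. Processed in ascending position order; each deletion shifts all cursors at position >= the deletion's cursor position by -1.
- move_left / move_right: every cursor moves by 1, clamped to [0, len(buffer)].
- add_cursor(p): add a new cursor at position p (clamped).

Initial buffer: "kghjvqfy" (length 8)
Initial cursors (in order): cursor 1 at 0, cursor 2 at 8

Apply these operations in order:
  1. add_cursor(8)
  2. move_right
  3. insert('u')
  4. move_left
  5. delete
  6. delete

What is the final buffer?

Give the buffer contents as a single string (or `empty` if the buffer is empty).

Answer: ughjvu

Derivation:
After op 1 (add_cursor(8)): buffer="kghjvqfy" (len 8), cursors c1@0 c2@8 c3@8, authorship ........
After op 2 (move_right): buffer="kghjvqfy" (len 8), cursors c1@1 c2@8 c3@8, authorship ........
After op 3 (insert('u')): buffer="kughjvqfyuu" (len 11), cursors c1@2 c2@11 c3@11, authorship .1.......23
After op 4 (move_left): buffer="kughjvqfyuu" (len 11), cursors c1@1 c2@10 c3@10, authorship .1.......23
After op 5 (delete): buffer="ughjvqfu" (len 8), cursors c1@0 c2@7 c3@7, authorship 1......3
After op 6 (delete): buffer="ughjvu" (len 6), cursors c1@0 c2@5 c3@5, authorship 1....3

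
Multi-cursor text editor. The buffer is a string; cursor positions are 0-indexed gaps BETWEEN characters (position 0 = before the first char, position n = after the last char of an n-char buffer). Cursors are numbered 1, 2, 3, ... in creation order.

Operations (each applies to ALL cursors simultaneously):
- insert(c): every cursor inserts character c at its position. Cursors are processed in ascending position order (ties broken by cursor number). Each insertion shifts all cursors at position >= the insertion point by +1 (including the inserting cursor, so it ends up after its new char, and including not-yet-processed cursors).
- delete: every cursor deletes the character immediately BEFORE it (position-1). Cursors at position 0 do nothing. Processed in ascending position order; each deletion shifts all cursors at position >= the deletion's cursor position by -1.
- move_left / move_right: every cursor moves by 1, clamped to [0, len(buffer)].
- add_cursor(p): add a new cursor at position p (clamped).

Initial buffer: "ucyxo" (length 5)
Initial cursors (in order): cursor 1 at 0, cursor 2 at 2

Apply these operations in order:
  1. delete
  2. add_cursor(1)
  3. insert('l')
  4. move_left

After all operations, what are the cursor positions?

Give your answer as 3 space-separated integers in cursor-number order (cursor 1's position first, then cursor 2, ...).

Answer: 0 3 3

Derivation:
After op 1 (delete): buffer="uyxo" (len 4), cursors c1@0 c2@1, authorship ....
After op 2 (add_cursor(1)): buffer="uyxo" (len 4), cursors c1@0 c2@1 c3@1, authorship ....
After op 3 (insert('l')): buffer="lullyxo" (len 7), cursors c1@1 c2@4 c3@4, authorship 1.23...
After op 4 (move_left): buffer="lullyxo" (len 7), cursors c1@0 c2@3 c3@3, authorship 1.23...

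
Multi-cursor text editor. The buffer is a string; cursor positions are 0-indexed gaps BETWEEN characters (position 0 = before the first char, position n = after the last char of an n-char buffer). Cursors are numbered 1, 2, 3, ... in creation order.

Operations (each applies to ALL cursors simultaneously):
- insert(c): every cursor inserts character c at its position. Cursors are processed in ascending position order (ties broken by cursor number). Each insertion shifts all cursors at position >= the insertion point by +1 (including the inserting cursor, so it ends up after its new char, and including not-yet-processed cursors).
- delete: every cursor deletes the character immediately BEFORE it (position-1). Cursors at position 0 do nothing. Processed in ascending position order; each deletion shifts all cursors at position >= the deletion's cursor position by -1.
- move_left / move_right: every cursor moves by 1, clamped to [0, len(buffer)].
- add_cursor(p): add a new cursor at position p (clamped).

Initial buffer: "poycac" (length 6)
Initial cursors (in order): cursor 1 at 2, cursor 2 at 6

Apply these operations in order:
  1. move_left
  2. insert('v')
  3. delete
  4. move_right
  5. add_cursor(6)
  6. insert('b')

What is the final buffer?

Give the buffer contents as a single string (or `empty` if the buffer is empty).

After op 1 (move_left): buffer="poycac" (len 6), cursors c1@1 c2@5, authorship ......
After op 2 (insert('v')): buffer="pvoycavc" (len 8), cursors c1@2 c2@7, authorship .1....2.
After op 3 (delete): buffer="poycac" (len 6), cursors c1@1 c2@5, authorship ......
After op 4 (move_right): buffer="poycac" (len 6), cursors c1@2 c2@6, authorship ......
After op 5 (add_cursor(6)): buffer="poycac" (len 6), cursors c1@2 c2@6 c3@6, authorship ......
After op 6 (insert('b')): buffer="pobycacbb" (len 9), cursors c1@3 c2@9 c3@9, authorship ..1....23

Answer: pobycacbb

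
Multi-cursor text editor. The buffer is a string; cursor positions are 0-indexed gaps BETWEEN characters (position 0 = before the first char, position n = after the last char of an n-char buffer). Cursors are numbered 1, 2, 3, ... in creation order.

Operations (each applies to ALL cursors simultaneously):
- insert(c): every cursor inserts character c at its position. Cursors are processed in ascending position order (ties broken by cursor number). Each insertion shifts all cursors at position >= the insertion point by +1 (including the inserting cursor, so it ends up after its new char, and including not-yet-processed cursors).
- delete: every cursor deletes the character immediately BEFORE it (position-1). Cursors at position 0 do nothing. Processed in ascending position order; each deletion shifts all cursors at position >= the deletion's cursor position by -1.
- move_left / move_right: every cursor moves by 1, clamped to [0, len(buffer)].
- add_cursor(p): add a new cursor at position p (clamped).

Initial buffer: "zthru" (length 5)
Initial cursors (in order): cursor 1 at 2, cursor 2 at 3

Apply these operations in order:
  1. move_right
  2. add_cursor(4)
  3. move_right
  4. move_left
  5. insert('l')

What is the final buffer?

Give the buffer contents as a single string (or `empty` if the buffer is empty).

After op 1 (move_right): buffer="zthru" (len 5), cursors c1@3 c2@4, authorship .....
After op 2 (add_cursor(4)): buffer="zthru" (len 5), cursors c1@3 c2@4 c3@4, authorship .....
After op 3 (move_right): buffer="zthru" (len 5), cursors c1@4 c2@5 c3@5, authorship .....
After op 4 (move_left): buffer="zthru" (len 5), cursors c1@3 c2@4 c3@4, authorship .....
After op 5 (insert('l')): buffer="zthlrllu" (len 8), cursors c1@4 c2@7 c3@7, authorship ...1.23.

Answer: zthlrllu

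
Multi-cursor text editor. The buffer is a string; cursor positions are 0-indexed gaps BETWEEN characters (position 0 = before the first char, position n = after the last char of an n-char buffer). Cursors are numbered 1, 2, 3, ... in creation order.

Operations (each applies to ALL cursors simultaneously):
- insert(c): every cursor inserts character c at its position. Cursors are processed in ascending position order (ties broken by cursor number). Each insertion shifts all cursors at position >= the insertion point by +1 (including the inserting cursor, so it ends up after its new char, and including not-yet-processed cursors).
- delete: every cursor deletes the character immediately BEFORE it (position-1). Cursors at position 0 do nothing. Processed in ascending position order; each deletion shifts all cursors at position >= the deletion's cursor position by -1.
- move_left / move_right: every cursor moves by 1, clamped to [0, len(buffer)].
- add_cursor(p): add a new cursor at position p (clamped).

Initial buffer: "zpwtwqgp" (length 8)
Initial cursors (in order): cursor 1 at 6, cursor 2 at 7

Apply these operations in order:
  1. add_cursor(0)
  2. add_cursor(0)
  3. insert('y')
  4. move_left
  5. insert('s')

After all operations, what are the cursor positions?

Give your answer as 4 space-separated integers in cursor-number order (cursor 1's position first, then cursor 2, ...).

After op 1 (add_cursor(0)): buffer="zpwtwqgp" (len 8), cursors c3@0 c1@6 c2@7, authorship ........
After op 2 (add_cursor(0)): buffer="zpwtwqgp" (len 8), cursors c3@0 c4@0 c1@6 c2@7, authorship ........
After op 3 (insert('y')): buffer="yyzpwtwqygyp" (len 12), cursors c3@2 c4@2 c1@9 c2@11, authorship 34......1.2.
After op 4 (move_left): buffer="yyzpwtwqygyp" (len 12), cursors c3@1 c4@1 c1@8 c2@10, authorship 34......1.2.
After op 5 (insert('s')): buffer="yssyzpwtwqsygsyp" (len 16), cursors c3@3 c4@3 c1@11 c2@14, authorship 3344......11.22.

Answer: 11 14 3 3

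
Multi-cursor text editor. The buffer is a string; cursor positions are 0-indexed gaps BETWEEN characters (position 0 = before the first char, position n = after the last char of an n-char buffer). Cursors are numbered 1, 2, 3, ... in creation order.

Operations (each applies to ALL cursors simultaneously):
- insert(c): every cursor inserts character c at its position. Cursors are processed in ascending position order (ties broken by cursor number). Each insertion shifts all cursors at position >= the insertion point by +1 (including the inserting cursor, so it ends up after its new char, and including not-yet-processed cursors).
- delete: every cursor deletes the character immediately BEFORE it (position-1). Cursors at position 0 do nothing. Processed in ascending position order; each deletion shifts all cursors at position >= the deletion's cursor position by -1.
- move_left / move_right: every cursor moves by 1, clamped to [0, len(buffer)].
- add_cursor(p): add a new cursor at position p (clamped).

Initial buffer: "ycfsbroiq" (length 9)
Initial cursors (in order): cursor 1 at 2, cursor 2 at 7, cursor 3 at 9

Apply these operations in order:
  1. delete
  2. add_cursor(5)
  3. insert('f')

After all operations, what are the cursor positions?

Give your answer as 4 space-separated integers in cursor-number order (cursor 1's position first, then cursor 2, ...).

Answer: 2 8 10 8

Derivation:
After op 1 (delete): buffer="yfsbri" (len 6), cursors c1@1 c2@5 c3@6, authorship ......
After op 2 (add_cursor(5)): buffer="yfsbri" (len 6), cursors c1@1 c2@5 c4@5 c3@6, authorship ......
After op 3 (insert('f')): buffer="yffsbrffif" (len 10), cursors c1@2 c2@8 c4@8 c3@10, authorship .1....24.3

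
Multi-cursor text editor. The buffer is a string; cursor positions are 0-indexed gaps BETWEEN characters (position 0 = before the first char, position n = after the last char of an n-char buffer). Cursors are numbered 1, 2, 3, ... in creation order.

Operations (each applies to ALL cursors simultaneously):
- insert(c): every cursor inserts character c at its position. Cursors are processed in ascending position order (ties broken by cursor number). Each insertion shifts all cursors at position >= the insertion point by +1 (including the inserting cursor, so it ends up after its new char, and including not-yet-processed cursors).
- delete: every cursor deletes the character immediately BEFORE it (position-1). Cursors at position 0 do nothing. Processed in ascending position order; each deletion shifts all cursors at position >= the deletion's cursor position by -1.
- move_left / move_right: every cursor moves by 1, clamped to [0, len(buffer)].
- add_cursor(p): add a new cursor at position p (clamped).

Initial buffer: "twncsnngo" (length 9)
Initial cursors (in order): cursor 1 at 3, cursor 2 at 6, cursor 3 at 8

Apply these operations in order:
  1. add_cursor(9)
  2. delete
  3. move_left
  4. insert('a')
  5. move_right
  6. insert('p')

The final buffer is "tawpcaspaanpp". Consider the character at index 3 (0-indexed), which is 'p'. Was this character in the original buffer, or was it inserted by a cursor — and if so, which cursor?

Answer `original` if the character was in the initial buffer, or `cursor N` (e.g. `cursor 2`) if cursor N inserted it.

After op 1 (add_cursor(9)): buffer="twncsnngo" (len 9), cursors c1@3 c2@6 c3@8 c4@9, authorship .........
After op 2 (delete): buffer="twcsn" (len 5), cursors c1@2 c2@4 c3@5 c4@5, authorship .....
After op 3 (move_left): buffer="twcsn" (len 5), cursors c1@1 c2@3 c3@4 c4@4, authorship .....
After op 4 (insert('a')): buffer="tawcasaan" (len 9), cursors c1@2 c2@5 c3@8 c4@8, authorship .1..2.34.
After op 5 (move_right): buffer="tawcasaan" (len 9), cursors c1@3 c2@6 c3@9 c4@9, authorship .1..2.34.
After op 6 (insert('p')): buffer="tawpcaspaanpp" (len 13), cursors c1@4 c2@8 c3@13 c4@13, authorship .1.1.2.234.34
Authorship (.=original, N=cursor N): . 1 . 1 . 2 . 2 3 4 . 3 4
Index 3: author = 1

Answer: cursor 1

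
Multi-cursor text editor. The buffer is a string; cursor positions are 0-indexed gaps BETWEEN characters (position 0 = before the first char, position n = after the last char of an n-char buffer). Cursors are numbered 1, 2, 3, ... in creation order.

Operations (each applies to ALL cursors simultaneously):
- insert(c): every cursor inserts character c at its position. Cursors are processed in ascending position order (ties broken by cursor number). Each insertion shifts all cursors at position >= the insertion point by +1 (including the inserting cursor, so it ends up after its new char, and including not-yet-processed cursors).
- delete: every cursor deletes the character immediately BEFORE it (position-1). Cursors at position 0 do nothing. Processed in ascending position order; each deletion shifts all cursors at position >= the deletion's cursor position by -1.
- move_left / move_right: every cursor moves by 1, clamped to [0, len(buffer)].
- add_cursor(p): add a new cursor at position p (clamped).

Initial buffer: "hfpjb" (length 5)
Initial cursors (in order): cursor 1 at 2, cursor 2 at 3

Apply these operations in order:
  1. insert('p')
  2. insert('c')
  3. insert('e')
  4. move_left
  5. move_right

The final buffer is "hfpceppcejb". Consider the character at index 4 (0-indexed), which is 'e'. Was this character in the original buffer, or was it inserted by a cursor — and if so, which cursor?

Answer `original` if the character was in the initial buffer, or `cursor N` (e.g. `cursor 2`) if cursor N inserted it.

Answer: cursor 1

Derivation:
After op 1 (insert('p')): buffer="hfpppjb" (len 7), cursors c1@3 c2@5, authorship ..1.2..
After op 2 (insert('c')): buffer="hfpcppcjb" (len 9), cursors c1@4 c2@7, authorship ..11.22..
After op 3 (insert('e')): buffer="hfpceppcejb" (len 11), cursors c1@5 c2@9, authorship ..111.222..
After op 4 (move_left): buffer="hfpceppcejb" (len 11), cursors c1@4 c2@8, authorship ..111.222..
After op 5 (move_right): buffer="hfpceppcejb" (len 11), cursors c1@5 c2@9, authorship ..111.222..
Authorship (.=original, N=cursor N): . . 1 1 1 . 2 2 2 . .
Index 4: author = 1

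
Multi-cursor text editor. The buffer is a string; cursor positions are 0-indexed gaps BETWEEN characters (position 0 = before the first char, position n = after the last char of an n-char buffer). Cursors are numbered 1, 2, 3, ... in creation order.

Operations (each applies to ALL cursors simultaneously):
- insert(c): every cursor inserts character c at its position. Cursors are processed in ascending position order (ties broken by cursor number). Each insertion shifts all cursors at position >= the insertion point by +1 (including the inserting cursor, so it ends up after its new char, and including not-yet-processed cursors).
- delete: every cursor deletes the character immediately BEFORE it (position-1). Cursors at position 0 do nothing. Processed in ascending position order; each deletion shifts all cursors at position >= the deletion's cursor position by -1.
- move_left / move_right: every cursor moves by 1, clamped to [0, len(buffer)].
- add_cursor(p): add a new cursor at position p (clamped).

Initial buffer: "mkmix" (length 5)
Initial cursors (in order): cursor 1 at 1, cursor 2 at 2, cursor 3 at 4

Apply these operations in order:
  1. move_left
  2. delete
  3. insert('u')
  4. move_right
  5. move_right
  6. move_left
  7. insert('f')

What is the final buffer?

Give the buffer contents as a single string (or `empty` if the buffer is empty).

Answer: uukffuifx

Derivation:
After op 1 (move_left): buffer="mkmix" (len 5), cursors c1@0 c2@1 c3@3, authorship .....
After op 2 (delete): buffer="kix" (len 3), cursors c1@0 c2@0 c3@1, authorship ...
After op 3 (insert('u')): buffer="uukuix" (len 6), cursors c1@2 c2@2 c3@4, authorship 12.3..
After op 4 (move_right): buffer="uukuix" (len 6), cursors c1@3 c2@3 c3@5, authorship 12.3..
After op 5 (move_right): buffer="uukuix" (len 6), cursors c1@4 c2@4 c3@6, authorship 12.3..
After op 6 (move_left): buffer="uukuix" (len 6), cursors c1@3 c2@3 c3@5, authorship 12.3..
After op 7 (insert('f')): buffer="uukffuifx" (len 9), cursors c1@5 c2@5 c3@8, authorship 12.123.3.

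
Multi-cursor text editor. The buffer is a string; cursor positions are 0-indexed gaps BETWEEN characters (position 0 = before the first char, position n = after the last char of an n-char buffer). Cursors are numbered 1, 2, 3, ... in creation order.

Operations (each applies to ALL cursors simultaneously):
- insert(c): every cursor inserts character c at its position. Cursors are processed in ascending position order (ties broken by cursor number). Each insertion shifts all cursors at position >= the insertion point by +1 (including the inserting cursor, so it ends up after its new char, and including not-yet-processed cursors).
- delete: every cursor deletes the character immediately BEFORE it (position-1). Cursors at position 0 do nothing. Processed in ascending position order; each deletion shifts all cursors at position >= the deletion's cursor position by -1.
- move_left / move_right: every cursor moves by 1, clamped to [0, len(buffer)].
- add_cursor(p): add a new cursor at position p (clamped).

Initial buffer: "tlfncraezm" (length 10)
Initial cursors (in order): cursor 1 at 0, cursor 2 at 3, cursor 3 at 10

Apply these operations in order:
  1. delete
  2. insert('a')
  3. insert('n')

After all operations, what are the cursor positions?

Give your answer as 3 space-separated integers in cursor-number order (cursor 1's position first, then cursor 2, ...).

After op 1 (delete): buffer="tlncraez" (len 8), cursors c1@0 c2@2 c3@8, authorship ........
After op 2 (insert('a')): buffer="atlancraeza" (len 11), cursors c1@1 c2@4 c3@11, authorship 1..2......3
After op 3 (insert('n')): buffer="antlanncraezan" (len 14), cursors c1@2 c2@6 c3@14, authorship 11..22......33

Answer: 2 6 14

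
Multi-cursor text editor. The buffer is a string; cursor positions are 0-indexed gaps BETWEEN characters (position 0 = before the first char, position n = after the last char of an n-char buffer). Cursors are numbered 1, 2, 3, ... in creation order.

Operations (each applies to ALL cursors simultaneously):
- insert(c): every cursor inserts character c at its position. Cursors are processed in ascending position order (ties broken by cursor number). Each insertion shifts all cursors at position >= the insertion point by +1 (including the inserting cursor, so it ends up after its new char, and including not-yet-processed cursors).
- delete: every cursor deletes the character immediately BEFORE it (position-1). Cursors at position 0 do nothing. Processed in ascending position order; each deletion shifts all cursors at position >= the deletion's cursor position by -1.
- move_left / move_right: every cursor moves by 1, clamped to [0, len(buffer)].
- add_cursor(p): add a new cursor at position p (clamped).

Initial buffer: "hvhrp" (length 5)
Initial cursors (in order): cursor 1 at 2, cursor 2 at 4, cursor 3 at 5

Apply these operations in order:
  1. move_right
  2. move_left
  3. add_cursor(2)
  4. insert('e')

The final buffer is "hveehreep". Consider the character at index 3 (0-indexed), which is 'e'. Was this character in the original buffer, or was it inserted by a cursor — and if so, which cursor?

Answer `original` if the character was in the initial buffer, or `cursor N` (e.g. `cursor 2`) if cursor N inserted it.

Answer: cursor 4

Derivation:
After op 1 (move_right): buffer="hvhrp" (len 5), cursors c1@3 c2@5 c3@5, authorship .....
After op 2 (move_left): buffer="hvhrp" (len 5), cursors c1@2 c2@4 c3@4, authorship .....
After op 3 (add_cursor(2)): buffer="hvhrp" (len 5), cursors c1@2 c4@2 c2@4 c3@4, authorship .....
After op 4 (insert('e')): buffer="hveehreep" (len 9), cursors c1@4 c4@4 c2@8 c3@8, authorship ..14..23.
Authorship (.=original, N=cursor N): . . 1 4 . . 2 3 .
Index 3: author = 4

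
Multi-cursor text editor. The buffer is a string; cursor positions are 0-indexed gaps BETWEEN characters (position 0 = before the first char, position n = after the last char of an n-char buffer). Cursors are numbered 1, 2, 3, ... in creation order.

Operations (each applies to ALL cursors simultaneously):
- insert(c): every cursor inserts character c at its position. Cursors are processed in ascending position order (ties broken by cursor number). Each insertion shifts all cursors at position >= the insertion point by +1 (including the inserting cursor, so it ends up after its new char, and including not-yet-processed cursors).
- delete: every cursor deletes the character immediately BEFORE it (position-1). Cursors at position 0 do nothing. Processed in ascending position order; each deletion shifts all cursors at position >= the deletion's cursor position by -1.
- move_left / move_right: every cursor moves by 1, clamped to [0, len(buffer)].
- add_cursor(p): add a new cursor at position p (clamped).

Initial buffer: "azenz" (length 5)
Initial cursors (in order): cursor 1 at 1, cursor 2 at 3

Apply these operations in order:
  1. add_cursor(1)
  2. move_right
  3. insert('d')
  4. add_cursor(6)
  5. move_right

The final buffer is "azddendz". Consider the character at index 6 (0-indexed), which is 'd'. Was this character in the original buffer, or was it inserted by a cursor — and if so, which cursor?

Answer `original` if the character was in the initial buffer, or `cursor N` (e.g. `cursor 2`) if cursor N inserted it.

Answer: cursor 2

Derivation:
After op 1 (add_cursor(1)): buffer="azenz" (len 5), cursors c1@1 c3@1 c2@3, authorship .....
After op 2 (move_right): buffer="azenz" (len 5), cursors c1@2 c3@2 c2@4, authorship .....
After op 3 (insert('d')): buffer="azddendz" (len 8), cursors c1@4 c3@4 c2@7, authorship ..13..2.
After op 4 (add_cursor(6)): buffer="azddendz" (len 8), cursors c1@4 c3@4 c4@6 c2@7, authorship ..13..2.
After op 5 (move_right): buffer="azddendz" (len 8), cursors c1@5 c3@5 c4@7 c2@8, authorship ..13..2.
Authorship (.=original, N=cursor N): . . 1 3 . . 2 .
Index 6: author = 2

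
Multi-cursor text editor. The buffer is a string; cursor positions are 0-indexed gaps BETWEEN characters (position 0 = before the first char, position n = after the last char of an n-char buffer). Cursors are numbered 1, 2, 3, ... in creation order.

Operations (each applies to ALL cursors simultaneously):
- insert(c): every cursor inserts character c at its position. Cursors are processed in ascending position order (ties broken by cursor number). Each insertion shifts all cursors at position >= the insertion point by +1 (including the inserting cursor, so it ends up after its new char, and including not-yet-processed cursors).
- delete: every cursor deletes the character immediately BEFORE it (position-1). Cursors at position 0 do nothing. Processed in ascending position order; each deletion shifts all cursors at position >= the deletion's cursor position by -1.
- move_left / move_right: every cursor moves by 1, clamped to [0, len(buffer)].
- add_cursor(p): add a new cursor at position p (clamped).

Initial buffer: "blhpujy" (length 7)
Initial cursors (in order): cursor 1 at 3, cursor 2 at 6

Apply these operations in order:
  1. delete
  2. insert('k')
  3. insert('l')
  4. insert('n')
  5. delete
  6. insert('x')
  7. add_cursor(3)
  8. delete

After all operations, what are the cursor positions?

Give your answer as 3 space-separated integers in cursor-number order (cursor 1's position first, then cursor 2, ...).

After op 1 (delete): buffer="blpuy" (len 5), cursors c1@2 c2@4, authorship .....
After op 2 (insert('k')): buffer="blkpuky" (len 7), cursors c1@3 c2@6, authorship ..1..2.
After op 3 (insert('l')): buffer="blklpukly" (len 9), cursors c1@4 c2@8, authorship ..11..22.
After op 4 (insert('n')): buffer="blklnpuklny" (len 11), cursors c1@5 c2@10, authorship ..111..222.
After op 5 (delete): buffer="blklpukly" (len 9), cursors c1@4 c2@8, authorship ..11..22.
After op 6 (insert('x')): buffer="blklxpuklxy" (len 11), cursors c1@5 c2@10, authorship ..111..222.
After op 7 (add_cursor(3)): buffer="blklxpuklxy" (len 11), cursors c3@3 c1@5 c2@10, authorship ..111..222.
After op 8 (delete): buffer="bllpukly" (len 8), cursors c3@2 c1@3 c2@7, authorship ..1..22.

Answer: 3 7 2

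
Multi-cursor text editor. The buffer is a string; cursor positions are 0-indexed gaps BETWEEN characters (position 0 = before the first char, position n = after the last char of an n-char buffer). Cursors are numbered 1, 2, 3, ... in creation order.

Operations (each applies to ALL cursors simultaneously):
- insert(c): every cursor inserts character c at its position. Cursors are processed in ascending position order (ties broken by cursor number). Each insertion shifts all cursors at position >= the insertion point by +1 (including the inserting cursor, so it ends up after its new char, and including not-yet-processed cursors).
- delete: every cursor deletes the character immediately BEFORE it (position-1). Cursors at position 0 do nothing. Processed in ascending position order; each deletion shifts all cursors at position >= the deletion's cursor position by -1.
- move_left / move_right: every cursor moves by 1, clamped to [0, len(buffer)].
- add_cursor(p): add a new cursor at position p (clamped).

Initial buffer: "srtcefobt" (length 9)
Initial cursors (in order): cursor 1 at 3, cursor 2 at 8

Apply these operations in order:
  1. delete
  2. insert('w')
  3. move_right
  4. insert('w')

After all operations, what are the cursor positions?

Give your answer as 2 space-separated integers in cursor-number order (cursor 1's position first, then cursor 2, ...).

Answer: 5 11

Derivation:
After op 1 (delete): buffer="srcefot" (len 7), cursors c1@2 c2@6, authorship .......
After op 2 (insert('w')): buffer="srwcefowt" (len 9), cursors c1@3 c2@8, authorship ..1....2.
After op 3 (move_right): buffer="srwcefowt" (len 9), cursors c1@4 c2@9, authorship ..1....2.
After op 4 (insert('w')): buffer="srwcwefowtw" (len 11), cursors c1@5 c2@11, authorship ..1.1...2.2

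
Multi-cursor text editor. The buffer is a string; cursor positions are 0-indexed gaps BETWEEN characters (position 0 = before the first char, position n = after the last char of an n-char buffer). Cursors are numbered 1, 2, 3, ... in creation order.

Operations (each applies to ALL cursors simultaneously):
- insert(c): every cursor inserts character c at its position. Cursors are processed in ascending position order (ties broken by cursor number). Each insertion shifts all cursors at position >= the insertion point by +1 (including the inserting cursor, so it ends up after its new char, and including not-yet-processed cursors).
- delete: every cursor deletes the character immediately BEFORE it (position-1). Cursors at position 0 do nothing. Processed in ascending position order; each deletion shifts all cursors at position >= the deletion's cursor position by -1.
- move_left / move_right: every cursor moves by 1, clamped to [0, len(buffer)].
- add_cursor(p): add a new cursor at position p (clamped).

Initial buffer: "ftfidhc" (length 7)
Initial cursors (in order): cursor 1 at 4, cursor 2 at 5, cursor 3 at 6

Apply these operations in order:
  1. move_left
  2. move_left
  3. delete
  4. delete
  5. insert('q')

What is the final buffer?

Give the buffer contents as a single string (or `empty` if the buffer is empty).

After op 1 (move_left): buffer="ftfidhc" (len 7), cursors c1@3 c2@4 c3@5, authorship .......
After op 2 (move_left): buffer="ftfidhc" (len 7), cursors c1@2 c2@3 c3@4, authorship .......
After op 3 (delete): buffer="fdhc" (len 4), cursors c1@1 c2@1 c3@1, authorship ....
After op 4 (delete): buffer="dhc" (len 3), cursors c1@0 c2@0 c3@0, authorship ...
After op 5 (insert('q')): buffer="qqqdhc" (len 6), cursors c1@3 c2@3 c3@3, authorship 123...

Answer: qqqdhc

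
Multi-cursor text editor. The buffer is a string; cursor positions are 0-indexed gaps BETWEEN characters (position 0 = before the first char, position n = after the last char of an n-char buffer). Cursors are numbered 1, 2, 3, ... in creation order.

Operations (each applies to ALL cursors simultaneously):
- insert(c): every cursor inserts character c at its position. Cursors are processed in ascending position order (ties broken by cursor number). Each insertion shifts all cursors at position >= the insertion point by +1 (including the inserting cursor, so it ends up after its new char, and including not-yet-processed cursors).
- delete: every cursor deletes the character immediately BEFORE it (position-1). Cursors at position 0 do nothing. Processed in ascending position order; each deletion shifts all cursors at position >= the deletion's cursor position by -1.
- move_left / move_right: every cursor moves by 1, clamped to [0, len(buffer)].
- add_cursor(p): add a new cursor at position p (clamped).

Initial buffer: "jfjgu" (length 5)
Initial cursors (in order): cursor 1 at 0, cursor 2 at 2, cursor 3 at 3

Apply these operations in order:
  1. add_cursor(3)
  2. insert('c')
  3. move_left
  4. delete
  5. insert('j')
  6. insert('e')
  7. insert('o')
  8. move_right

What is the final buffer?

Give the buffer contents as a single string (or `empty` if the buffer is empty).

After op 1 (add_cursor(3)): buffer="jfjgu" (len 5), cursors c1@0 c2@2 c3@3 c4@3, authorship .....
After op 2 (insert('c')): buffer="cjfcjccgu" (len 9), cursors c1@1 c2@4 c3@7 c4@7, authorship 1..2.34..
After op 3 (move_left): buffer="cjfcjccgu" (len 9), cursors c1@0 c2@3 c3@6 c4@6, authorship 1..2.34..
After op 4 (delete): buffer="cjccgu" (len 6), cursors c1@0 c2@2 c3@3 c4@3, authorship 1.24..
After op 5 (insert('j')): buffer="jcjjcjjcgu" (len 10), cursors c1@1 c2@4 c3@7 c4@7, authorship 11.22344..
After op 6 (insert('e')): buffer="jecjjecjjeecgu" (len 14), cursors c1@2 c2@6 c3@11 c4@11, authorship 111.22234344..
After op 7 (insert('o')): buffer="jeocjjeocjjeeoocgu" (len 18), cursors c1@3 c2@8 c3@15 c4@15, authorship 1111.22223434344..
After op 8 (move_right): buffer="jeocjjeocjjeeoocgu" (len 18), cursors c1@4 c2@9 c3@16 c4@16, authorship 1111.22223434344..

Answer: jeocjjeocjjeeoocgu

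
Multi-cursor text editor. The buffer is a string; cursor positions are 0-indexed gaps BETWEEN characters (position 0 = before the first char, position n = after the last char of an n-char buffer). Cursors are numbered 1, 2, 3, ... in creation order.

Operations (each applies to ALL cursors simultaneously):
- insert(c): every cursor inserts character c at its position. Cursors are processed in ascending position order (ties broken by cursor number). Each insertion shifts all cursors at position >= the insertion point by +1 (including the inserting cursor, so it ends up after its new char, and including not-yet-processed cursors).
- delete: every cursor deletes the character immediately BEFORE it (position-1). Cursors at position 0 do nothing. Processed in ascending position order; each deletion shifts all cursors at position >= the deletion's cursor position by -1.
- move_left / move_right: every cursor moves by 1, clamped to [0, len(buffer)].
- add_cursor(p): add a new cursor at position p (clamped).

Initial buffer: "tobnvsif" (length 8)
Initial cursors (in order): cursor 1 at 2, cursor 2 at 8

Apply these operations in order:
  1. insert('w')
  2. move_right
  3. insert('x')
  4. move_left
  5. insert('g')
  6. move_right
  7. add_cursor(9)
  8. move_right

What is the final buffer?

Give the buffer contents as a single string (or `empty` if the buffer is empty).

Answer: towbgxnvsifwgx

Derivation:
After op 1 (insert('w')): buffer="towbnvsifw" (len 10), cursors c1@3 c2@10, authorship ..1......2
After op 2 (move_right): buffer="towbnvsifw" (len 10), cursors c1@4 c2@10, authorship ..1......2
After op 3 (insert('x')): buffer="towbxnvsifwx" (len 12), cursors c1@5 c2@12, authorship ..1.1.....22
After op 4 (move_left): buffer="towbxnvsifwx" (len 12), cursors c1@4 c2@11, authorship ..1.1.....22
After op 5 (insert('g')): buffer="towbgxnvsifwgx" (len 14), cursors c1@5 c2@13, authorship ..1.11.....222
After op 6 (move_right): buffer="towbgxnvsifwgx" (len 14), cursors c1@6 c2@14, authorship ..1.11.....222
After op 7 (add_cursor(9)): buffer="towbgxnvsifwgx" (len 14), cursors c1@6 c3@9 c2@14, authorship ..1.11.....222
After op 8 (move_right): buffer="towbgxnvsifwgx" (len 14), cursors c1@7 c3@10 c2@14, authorship ..1.11.....222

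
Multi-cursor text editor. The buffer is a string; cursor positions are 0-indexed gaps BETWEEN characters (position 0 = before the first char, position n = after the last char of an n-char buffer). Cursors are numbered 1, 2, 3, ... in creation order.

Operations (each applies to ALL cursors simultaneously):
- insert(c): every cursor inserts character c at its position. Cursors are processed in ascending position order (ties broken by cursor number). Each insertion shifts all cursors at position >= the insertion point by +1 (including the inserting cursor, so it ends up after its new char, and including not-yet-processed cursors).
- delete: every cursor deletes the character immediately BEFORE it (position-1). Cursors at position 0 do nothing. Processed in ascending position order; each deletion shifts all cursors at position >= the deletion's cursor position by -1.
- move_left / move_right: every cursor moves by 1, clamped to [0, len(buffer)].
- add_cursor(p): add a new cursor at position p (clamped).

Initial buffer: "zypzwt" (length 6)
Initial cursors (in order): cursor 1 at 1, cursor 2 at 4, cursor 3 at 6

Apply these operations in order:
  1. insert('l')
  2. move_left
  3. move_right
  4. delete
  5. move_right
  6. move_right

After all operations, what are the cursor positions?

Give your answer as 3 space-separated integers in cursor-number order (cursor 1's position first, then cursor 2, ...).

After op 1 (insert('l')): buffer="zlypzlwtl" (len 9), cursors c1@2 c2@6 c3@9, authorship .1...2..3
After op 2 (move_left): buffer="zlypzlwtl" (len 9), cursors c1@1 c2@5 c3@8, authorship .1...2..3
After op 3 (move_right): buffer="zlypzlwtl" (len 9), cursors c1@2 c2@6 c3@9, authorship .1...2..3
After op 4 (delete): buffer="zypzwt" (len 6), cursors c1@1 c2@4 c3@6, authorship ......
After op 5 (move_right): buffer="zypzwt" (len 6), cursors c1@2 c2@5 c3@6, authorship ......
After op 6 (move_right): buffer="zypzwt" (len 6), cursors c1@3 c2@6 c3@6, authorship ......

Answer: 3 6 6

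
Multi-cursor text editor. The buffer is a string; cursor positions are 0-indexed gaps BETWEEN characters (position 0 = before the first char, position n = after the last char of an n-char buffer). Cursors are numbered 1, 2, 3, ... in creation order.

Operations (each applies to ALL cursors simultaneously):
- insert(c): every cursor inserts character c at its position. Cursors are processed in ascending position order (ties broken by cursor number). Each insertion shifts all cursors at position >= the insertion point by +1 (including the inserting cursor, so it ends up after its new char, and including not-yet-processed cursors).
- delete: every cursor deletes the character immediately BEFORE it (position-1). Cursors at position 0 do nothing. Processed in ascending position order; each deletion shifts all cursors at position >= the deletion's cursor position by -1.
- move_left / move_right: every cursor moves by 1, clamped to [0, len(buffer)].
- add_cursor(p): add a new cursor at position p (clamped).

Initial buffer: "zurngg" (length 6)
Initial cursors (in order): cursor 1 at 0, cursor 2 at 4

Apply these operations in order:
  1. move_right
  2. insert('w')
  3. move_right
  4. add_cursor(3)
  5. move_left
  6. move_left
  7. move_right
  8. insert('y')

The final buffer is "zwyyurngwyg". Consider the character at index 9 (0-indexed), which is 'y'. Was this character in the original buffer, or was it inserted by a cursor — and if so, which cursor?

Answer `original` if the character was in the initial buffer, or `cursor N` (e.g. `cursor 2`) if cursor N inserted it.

After op 1 (move_right): buffer="zurngg" (len 6), cursors c1@1 c2@5, authorship ......
After op 2 (insert('w')): buffer="zwurngwg" (len 8), cursors c1@2 c2@7, authorship .1....2.
After op 3 (move_right): buffer="zwurngwg" (len 8), cursors c1@3 c2@8, authorship .1....2.
After op 4 (add_cursor(3)): buffer="zwurngwg" (len 8), cursors c1@3 c3@3 c2@8, authorship .1....2.
After op 5 (move_left): buffer="zwurngwg" (len 8), cursors c1@2 c3@2 c2@7, authorship .1....2.
After op 6 (move_left): buffer="zwurngwg" (len 8), cursors c1@1 c3@1 c2@6, authorship .1....2.
After op 7 (move_right): buffer="zwurngwg" (len 8), cursors c1@2 c3@2 c2@7, authorship .1....2.
After op 8 (insert('y')): buffer="zwyyurngwyg" (len 11), cursors c1@4 c3@4 c2@10, authorship .113....22.
Authorship (.=original, N=cursor N): . 1 1 3 . . . . 2 2 .
Index 9: author = 2

Answer: cursor 2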